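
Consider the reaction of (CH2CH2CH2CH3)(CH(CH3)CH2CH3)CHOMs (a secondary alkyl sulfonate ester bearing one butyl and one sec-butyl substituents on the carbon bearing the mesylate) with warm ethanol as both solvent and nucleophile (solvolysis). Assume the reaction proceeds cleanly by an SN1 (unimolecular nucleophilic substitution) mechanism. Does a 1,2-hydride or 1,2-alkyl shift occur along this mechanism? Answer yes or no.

yes

The first-formed carbocation is secondary.
The adjacent sec-butyl carbon already bears 2 other carbon substituents and has a hydrogen to migrate; after a 1,2-hydride shift from that carbon the positive charge sits on a tertiary centre.
Tertiary is more stable than secondary, so the shift occurs.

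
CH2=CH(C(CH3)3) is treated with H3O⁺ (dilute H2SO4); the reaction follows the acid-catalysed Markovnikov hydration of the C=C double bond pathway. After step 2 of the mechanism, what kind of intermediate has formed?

tertiary carbocation

Step 1: The π electrons of the C=C bond attack a proton of H3O⁺; Markovnikov addition places the new C–H on the less-substituted alkene carbon, so the positive charge ends up on the more-substituted carbon — a secondary carbocation. H2O is released.
Step 2: A 1,2-methyl shift from the adjacent tert-butyl carbon moves the positive charge from the secondary centre to an adjacent carbon, generating a more stable tertiary carbocation.
After step 2 the species present is a tertiary carbocation.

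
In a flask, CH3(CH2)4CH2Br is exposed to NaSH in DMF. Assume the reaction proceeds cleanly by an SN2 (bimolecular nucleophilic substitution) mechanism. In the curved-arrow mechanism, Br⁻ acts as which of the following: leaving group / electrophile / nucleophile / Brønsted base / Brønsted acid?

Step 1: Backside attack by HS⁻ on the carbon bearing the bromide: the new C–S bond forms as the C–Br bond breaks, with Walden inversion at carbon.
Br⁻ departs with both electrons of the breaking σ-bond — that is the definition of a leaving group.

leaving group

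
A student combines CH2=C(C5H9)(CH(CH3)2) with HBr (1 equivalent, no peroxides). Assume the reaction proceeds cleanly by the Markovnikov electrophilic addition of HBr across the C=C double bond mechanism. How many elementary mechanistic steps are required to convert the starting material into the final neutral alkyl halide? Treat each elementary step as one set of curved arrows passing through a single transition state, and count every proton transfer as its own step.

2

Step 1: The π electrons of the C=C bond attack a proton of HBr; Markovnikov addition places the new C–H on the less-substituted alkene carbon, so the positive charge ends up on the more-substituted carbon — a tertiary carbocation. The H–Br bond breaks heterolytically, releasing Br⁻.
(No 1,2-shift: no single shift to an adjacent carbon would give a more stable cation.)
Step 2: The Br⁻ anion donates a lone pair to the carbocation, forming the new C–Br σ-bond and giving the neutral alkyl halide.
Total: 2 elementary steps.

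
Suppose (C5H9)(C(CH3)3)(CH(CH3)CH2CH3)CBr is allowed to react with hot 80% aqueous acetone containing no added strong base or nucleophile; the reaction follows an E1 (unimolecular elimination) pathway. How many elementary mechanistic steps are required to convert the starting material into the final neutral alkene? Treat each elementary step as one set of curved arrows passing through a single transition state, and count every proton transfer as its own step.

Step 1: Ionisation: the C–Br σ-bond cleaves heterolytically; both bonding electrons depart with Br⁻, leaving a tertiary carbocation at the α-carbon.
(No 1,2-shift: no single shift to an adjacent carbon would give a more stable cation.)
Step 2: A weak base (a water molecule from the solvent) removes a proton from a carbon adjacent to the cationic centre; the electrons of that C–H bond become the new π(C=C) bond, giving the alkene.
Total: 2 elementary steps.

2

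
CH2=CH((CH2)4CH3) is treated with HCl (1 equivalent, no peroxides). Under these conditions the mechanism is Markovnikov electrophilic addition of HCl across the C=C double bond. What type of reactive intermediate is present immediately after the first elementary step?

secondary carbocation

Step 1: Electrophilic addition begins with the π(C=C) electrons forming a bond to the proton of HCl. Following Markovnikov's rule, the resulting cation is secondary. The H–Cl bond breaks heterolytically, releasing Cl⁻.
After step 1 the species present is a secondary carbocation.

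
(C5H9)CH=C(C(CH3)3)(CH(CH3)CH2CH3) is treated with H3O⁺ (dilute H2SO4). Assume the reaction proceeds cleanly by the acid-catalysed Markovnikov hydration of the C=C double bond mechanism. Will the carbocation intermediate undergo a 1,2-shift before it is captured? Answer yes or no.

The first-formed carbocation is tertiary.
No single 1,2-shift to an adjacent carbon would produce a more-substituted cation than the one already present, so no rearrangement occurs.

no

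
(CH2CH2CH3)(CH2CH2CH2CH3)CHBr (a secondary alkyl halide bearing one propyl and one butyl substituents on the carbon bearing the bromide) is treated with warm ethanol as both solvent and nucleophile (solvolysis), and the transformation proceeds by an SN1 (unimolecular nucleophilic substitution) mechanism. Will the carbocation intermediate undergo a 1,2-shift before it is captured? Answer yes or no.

no

The first-formed carbocation is secondary.
No single 1,2-shift to an adjacent carbon would produce a more-substituted cation than the one already present, so no rearrangement occurs.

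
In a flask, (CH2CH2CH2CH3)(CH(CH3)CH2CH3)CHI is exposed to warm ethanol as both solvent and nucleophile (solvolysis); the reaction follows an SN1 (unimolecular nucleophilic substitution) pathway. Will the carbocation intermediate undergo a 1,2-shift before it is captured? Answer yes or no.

The first-formed carbocation is secondary.
The adjacent sec-butyl carbon already bears 2 other carbon substituents and has a hydrogen to migrate; after a 1,2-hydride shift from that carbon the positive charge sits on a tertiary centre.
Tertiary is more stable than secondary, so the shift occurs.

yes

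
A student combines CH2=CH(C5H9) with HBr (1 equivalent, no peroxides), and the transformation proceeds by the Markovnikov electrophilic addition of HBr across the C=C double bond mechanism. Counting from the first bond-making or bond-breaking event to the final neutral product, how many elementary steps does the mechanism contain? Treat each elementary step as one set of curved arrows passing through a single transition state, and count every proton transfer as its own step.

3

Step 1: Electrophilic addition begins with the π(C=C) electrons forming a bond to the proton of HBr. Following Markovnikov's rule, the resulting cation is secondary. The H–Br bond breaks heterolytically, releasing Br⁻.
Step 2: A hydride (H with its bonding pair) migrates from the adjacent cyclopentyl carbon to the cationic centre — a 1,2-hydride shift — upgrading the secondary cation to a tertiary one.
Step 3: Br⁻ captures the cation: a lone pair on Br⁻ fills the empty p orbital, producing the alkyl halide product.
Total: 3 elementary steps.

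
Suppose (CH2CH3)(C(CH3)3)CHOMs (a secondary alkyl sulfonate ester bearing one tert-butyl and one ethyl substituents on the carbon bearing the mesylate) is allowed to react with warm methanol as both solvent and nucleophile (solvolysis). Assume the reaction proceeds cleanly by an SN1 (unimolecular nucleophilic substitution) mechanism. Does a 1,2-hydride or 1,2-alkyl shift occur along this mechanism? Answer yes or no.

yes

The first-formed carbocation is secondary.
The adjacent tert-butyl carbon has no hydrogen but bears methyl groups; migration of one methyl with its bonding pair (a 1,2-methyl shift) places the charge on a tertiary centre.
Tertiary is more stable than secondary, so the shift occurs.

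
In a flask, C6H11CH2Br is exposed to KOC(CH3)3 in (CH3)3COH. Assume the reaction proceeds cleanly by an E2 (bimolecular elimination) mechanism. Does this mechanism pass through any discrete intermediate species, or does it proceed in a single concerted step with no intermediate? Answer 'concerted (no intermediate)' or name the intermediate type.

In one step, (CH3)3CO⁻ pulls off a β-proton, the C–Br bond cleaves, and a C=C double bond forms between the α- and β-carbons (E2, anti elimination).
All bond changes occur in one transition state; no discrete intermediate is formed.

concerted (no intermediate)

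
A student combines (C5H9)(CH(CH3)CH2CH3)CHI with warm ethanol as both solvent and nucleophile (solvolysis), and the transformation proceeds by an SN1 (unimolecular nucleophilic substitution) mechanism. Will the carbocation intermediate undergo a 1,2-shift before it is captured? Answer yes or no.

The first-formed carbocation is secondary.
The adjacent cyclopentyl carbon already bears 2 other carbon substituents and has a hydrogen to migrate; after a 1,2-hydride shift from that carbon the positive charge sits on a tertiary centre.
Tertiary is more stable than secondary, so the shift occurs.

yes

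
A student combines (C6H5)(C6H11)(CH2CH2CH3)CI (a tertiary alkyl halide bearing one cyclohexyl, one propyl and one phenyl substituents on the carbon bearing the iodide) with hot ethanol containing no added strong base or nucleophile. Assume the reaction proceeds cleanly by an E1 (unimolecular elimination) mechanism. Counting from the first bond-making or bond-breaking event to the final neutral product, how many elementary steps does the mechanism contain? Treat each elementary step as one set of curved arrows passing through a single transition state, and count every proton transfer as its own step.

Step 1: Unassisted departure of I⁻ (taking the C–I bonding pair) generates a tertiary carbocation.
(No 1,2-shift: no single shift to an adjacent carbon would give a more stable cation.)
Step 2: A weak base (an ethanol molecule from the solvent) removes a proton from a carbon adjacent to the cationic centre; the electrons of that C–H bond become the new π(C=C) bond, giving the alkene.
Total: 2 elementary steps.

2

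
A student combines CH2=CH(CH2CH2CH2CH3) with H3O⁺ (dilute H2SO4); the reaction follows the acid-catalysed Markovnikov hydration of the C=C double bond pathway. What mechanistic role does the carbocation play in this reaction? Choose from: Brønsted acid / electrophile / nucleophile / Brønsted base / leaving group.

Step 2: Nucleophilic capture of the cation by H2O produces the protonated alcohol (an oxonium ion).
The carbocation accepts an electron pair into an empty or π* orbital — it is the electrophile.

electrophile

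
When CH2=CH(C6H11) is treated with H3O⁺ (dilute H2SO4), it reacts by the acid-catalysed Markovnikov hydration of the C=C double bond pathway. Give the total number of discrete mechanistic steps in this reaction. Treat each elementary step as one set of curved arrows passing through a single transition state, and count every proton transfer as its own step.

4

Step 1: Protonation of the alkene by H3O⁺: the π bond acts as the nucleophile and picks up H⁺, giving the more stable (Markovnikov) secondary carbocation. H2O is released.
Step 2: Carbocation rearrangement: a 1,2-hydride shift from the adjacent cyclohexyl carbon converts the initially-formed secondary cation into the more stable tertiary cation.
Step 3: Water acts as the nucleophile: an oxygen lone pair bonds to the cationic carbon, giving an oxonium-ion intermediate.
Step 4: H2O removes a proton from the oxonium oxygen, regenerating H3O⁺ and giving the neutral alcohol.
Total: 4 elementary steps.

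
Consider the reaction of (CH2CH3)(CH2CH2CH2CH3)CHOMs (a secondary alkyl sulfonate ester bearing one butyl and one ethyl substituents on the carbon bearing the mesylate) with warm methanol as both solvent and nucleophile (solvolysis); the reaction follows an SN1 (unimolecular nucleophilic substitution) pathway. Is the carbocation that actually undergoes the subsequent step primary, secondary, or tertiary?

secondary

Step 1: Ionisation: the C–O σ-bond cleaves heterolytically; both bonding electrons depart with MsO⁻, leaving a secondary carbocation at the α-carbon.
No single 1,2-shift to an adjacent carbon would give a more-substituted cation, so no rearrangement occurs.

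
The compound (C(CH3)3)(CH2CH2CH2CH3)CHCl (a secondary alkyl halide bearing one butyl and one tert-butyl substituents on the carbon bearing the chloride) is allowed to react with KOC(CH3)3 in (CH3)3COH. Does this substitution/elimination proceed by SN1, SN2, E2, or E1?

E2

Conditions: a strong/bulky base with a secondary substrate bearing a β-hydrogen.
These conditions are the textbook signature of the E2 pathway.
A strong (often hindered) base removes a β-H in concert with loss of the leaving group — bimolecular elimination.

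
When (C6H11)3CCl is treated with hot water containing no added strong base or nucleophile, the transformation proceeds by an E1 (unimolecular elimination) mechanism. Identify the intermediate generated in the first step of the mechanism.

Step 1: The C–Cl bond breaks with both electrons going to the chloride; Cl⁻ leaves and a tertiary carbocation remains.
After step 1 the species present is a tertiary carbocation.

tertiary carbocation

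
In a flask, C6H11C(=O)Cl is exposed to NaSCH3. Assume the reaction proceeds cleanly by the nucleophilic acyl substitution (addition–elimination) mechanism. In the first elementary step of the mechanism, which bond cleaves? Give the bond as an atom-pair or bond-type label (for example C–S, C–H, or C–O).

Step 1: CH3S⁻ adds to the carbonyl carbon; the C=O π electrons shift onto oxygen and a tetrahedral alkoxide intermediate forms.
The bond broken in this step is the π(C=O) bond.

π(C=O)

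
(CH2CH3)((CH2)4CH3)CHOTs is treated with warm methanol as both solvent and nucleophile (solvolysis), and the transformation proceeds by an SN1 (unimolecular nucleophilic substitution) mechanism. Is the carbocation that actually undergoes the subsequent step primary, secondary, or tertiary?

Step 1: Unassisted departure of TsO⁻ (taking the C–O bonding pair) generates a secondary carbocation.
No single 1,2-shift to an adjacent carbon would give a more-substituted cation, so no rearrangement occurs.

secondary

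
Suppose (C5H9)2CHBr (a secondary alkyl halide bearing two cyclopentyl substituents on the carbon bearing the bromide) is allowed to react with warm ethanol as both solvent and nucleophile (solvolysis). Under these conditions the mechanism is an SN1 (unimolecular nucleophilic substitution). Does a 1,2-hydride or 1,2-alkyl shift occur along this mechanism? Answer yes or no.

yes

The first-formed carbocation is secondary.
The adjacent cyclopentyl carbon already bears 2 other carbon substituents and has a hydrogen to migrate; after a 1,2-hydride shift from that carbon the positive charge sits on a tertiary centre.
Tertiary is more stable than secondary, so the shift occurs.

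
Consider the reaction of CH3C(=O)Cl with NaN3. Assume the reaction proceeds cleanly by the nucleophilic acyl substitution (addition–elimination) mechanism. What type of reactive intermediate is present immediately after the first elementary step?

tetrahedral intermediate

Step 1: Nucleophilic addition of N3⁻ to the acyl carbon breaks the π(C=O) bond and yields a tetrahedral, anionic intermediate.
After step 1 the species present is a tetrahedral intermediate.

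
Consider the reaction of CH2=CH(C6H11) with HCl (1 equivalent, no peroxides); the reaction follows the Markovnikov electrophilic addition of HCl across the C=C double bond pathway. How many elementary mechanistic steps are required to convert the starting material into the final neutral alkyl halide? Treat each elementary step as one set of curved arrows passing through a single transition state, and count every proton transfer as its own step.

3

Step 1: Electrophilic addition begins with the π(C=C) electrons forming a bond to the proton of HCl. Following Markovnikov's rule, the resulting cation is secondary. The H–Cl bond breaks heterolytically, releasing Cl⁻.
Step 2: A 1,2-hydride shift from the adjacent cyclohexyl carbon moves the positive charge from the secondary centre to an adjacent carbon, generating a more stable tertiary carbocation.
Step 3: Cl⁻ captures the cation: a lone pair on Cl⁻ fills the empty p orbital, producing the alkyl halide product.
Total: 3 elementary steps.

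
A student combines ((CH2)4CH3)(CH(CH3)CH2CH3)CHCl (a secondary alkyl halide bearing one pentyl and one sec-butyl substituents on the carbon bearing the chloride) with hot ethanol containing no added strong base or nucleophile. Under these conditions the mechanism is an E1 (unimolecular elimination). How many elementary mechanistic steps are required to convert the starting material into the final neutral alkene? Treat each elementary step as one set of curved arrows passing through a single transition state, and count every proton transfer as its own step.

Step 1: The C–Cl bond breaks with both electrons going to the chloride; Cl⁻ leaves and a secondary carbocation remains.
Step 2: A 1,2-hydride shift from the adjacent sec-butyl carbon moves the positive charge from the secondary centre to an adjacent carbon, generating a more stable tertiary carbocation.
Step 3: Loss of a β-proton to an ethanol molecule of the solvent: the C–H bonding pair collapses toward the cationic carbon to form the C=C π bond, yielding the alkene.
Total: 3 elementary steps.

3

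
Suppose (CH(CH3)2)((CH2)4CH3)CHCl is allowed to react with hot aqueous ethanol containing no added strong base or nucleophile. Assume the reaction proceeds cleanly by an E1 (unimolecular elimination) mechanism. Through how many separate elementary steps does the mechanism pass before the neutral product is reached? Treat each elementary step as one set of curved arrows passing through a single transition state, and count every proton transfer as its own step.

3

Step 1: Unassisted departure of Cl⁻ (taking the C–Cl bonding pair) generates a secondary carbocation.
Step 2: A hydride (H with its bonding pair) migrates from the adjacent isopropyl carbon to the cationic centre — a 1,2-hydride shift — upgrading the secondary cation to a tertiary one.
Step 3: A water (or ethanol) molecule (solvent) deprotonates a β-carbon; as the C–H bond breaks, those electrons form the new alkene π bond.
Total: 3 elementary steps.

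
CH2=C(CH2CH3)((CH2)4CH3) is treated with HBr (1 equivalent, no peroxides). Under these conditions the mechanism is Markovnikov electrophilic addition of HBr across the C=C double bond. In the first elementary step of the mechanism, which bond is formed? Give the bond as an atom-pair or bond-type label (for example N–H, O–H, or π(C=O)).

C–H

Step 1: The π electrons of the C=C bond attack a proton of HBr; Markovnikov addition places the new C–H on the less-substituted alkene carbon, so the positive charge ends up on the more-substituted carbon — a tertiary carbocation. The H–Br bond breaks heterolytically, releasing Br⁻.
The bond formed in this step is the C–H bond.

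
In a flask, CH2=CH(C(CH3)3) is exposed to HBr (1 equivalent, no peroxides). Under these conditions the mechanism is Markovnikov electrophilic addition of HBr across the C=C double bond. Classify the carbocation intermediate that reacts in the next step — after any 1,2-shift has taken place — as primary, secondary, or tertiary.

tertiary

Step 1: Protonation of the alkene by HBr: the π bond acts as the nucleophile and picks up H⁺, giving the more stable (Markovnikov) secondary carbocation. The H–Br bond breaks heterolytically, releasing Br⁻.
Step 2: A methyl group with its bonding pair migrates from the adjacent tert-butyl carbon to the cationic centre — a 1,2-methyl shift — upgrading the secondary cation to a tertiary one.
The cation rearranges from secondary to tertiary via a 1,2-methyl shift from the adjacent tert-butyl carbon; the tertiary cation is what reacts next.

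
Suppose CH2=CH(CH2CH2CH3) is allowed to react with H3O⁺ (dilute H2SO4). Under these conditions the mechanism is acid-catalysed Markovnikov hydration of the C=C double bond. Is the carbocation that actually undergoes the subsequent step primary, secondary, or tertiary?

Step 1: Electrophilic addition begins with the π(C=C) electrons forming a bond to the proton of H3O⁺. Following Markovnikov's rule, the resulting cation is secondary. H2O is released.
No single 1,2-shift to an adjacent carbon would give a more-substituted cation, so no rearrangement occurs.

secondary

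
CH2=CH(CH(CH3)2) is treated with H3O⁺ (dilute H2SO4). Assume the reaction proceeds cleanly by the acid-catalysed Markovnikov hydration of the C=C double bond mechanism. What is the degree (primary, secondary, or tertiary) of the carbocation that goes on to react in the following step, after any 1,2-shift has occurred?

Step 1: Electrophilic addition begins with the π(C=C) electrons forming a bond to the proton of H3O⁺. Following Markovnikov's rule, the resulting cation is secondary. H2O is released.
Step 2: A 1,2-hydride shift from the adjacent isopropyl carbon moves the positive charge from the secondary centre to an adjacent carbon, generating a more stable tertiary carbocation.
The cation rearranges from secondary to tertiary via a 1,2-hydride shift from the adjacent isopropyl carbon; the tertiary cation is what reacts next.

tertiary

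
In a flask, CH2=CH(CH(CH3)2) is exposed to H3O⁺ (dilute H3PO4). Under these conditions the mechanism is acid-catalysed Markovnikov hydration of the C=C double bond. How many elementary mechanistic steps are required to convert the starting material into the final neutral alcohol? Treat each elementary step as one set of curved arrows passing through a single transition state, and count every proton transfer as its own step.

Step 1: Protonation of the alkene by H3O⁺: the π bond acts as the nucleophile and picks up H⁺, giving the more stable (Markovnikov) secondary carbocation. H2O is released.
Step 2: Carbocation rearrangement: a 1,2-hydride shift from the adjacent isopropyl carbon converts the initially-formed secondary cation into the more stable tertiary cation.
Step 3: Water acts as the nucleophile: an oxygen lone pair bonds to the cationic carbon, giving an oxonium-ion intermediate.
Step 4: Deprotonation of the oxonium ion by a water molecule delivers the neutral alcohol and regenerates the acid catalyst.
Total: 4 elementary steps.

4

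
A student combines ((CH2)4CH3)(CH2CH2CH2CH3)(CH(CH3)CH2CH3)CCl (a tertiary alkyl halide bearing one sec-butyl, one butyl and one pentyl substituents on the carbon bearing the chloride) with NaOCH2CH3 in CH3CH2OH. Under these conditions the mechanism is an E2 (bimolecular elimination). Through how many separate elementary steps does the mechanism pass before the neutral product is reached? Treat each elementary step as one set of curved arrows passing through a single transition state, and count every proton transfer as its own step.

1

Step 1: The strong base CH3CH2O⁻ removes a β-hydrogen; in the same concerted event the electrons of the breaking C–H bond form the new π(C=C) bond and the C–Cl σ-bond breaks, expelling Cl⁻. Anti-periplanar geometry; one transition state.
Total: 1 elementary step.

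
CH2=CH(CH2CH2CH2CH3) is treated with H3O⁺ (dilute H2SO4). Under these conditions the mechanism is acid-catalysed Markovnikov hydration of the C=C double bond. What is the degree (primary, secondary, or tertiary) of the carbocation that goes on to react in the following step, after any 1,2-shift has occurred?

Step 1: The π electrons of the C=C bond attack a proton of H3O⁺; Markovnikov addition places the new C–H on the less-substituted alkene carbon, so the positive charge ends up on the more-substituted carbon — a secondary carbocation. H2O is released.
No single 1,2-shift to an adjacent carbon would give a more-substituted cation, so no rearrangement occurs.

secondary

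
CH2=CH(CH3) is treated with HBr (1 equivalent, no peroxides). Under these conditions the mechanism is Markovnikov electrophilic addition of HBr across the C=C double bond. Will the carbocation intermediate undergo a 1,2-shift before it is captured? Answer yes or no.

The first-formed carbocation is secondary.
No single 1,2-shift to an adjacent carbon would produce a more-substituted cation than the one already present, so no rearrangement occurs.

no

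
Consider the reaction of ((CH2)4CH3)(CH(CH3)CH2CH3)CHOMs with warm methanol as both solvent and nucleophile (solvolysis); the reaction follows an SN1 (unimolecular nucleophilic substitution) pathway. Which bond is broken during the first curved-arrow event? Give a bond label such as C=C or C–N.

C–O

Step 1: Unassisted departure of MsO⁻ (taking the C–O bonding pair) generates a secondary carbocation.
The bond broken in this step is the C–O bond.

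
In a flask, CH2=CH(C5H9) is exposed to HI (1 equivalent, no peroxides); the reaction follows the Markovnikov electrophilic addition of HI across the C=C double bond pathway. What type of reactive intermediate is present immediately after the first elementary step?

Step 1: The π electrons of the C=C bond attack a proton of HI; Markovnikov addition places the new C–H on the less-substituted alkene carbon, so the positive charge ends up on the more-substituted carbon — a secondary carbocation. The H–I bond breaks heterolytically, releasing I⁻.
After step 1 the species present is a secondary carbocation.

secondary carbocation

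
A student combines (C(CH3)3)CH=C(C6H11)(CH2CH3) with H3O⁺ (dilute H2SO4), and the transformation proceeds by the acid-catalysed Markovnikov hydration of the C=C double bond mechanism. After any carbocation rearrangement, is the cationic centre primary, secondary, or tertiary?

tertiary

Step 1: Protonation of the alkene by H3O⁺: the π bond acts as the nucleophile and picks up H⁺, giving the more stable (Markovnikov) tertiary carbocation. H2O is released.
No single 1,2-shift to an adjacent carbon would give a more-substituted cation, so no rearrangement occurs.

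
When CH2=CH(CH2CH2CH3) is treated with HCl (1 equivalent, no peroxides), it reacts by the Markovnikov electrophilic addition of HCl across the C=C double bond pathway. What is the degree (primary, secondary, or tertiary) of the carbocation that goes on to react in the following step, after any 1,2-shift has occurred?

Step 1: The π electrons of the C=C bond attack a proton of HCl; Markovnikov addition places the new C–H on the less-substituted alkene carbon, so the positive charge ends up on the more-substituted carbon — a secondary carbocation. The H–Cl bond breaks heterolytically, releasing Cl⁻.
No single 1,2-shift to an adjacent carbon would give a more-substituted cation, so no rearrangement occurs.

secondary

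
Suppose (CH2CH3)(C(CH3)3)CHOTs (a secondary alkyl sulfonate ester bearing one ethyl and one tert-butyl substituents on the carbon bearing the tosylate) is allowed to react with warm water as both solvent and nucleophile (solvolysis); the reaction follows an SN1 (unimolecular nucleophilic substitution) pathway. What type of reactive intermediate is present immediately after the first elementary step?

Step 1: The C–O bond breaks with both electrons going to the tosylate; TsO⁻ leaves and a secondary carbocation remains.
After step 1 the species present is a secondary carbocation.

secondary carbocation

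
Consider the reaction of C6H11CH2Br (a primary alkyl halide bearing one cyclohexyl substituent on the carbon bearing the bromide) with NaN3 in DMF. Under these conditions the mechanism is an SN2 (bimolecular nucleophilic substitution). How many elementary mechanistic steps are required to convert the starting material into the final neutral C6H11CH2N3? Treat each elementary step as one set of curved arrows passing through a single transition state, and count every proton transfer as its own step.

Step 1: Backside attack by N3⁻ on the carbon bearing the bromide: the new C–N bond forms as the C–Br bond breaks, with Walden inversion at carbon.
Total: 1 elementary step.

1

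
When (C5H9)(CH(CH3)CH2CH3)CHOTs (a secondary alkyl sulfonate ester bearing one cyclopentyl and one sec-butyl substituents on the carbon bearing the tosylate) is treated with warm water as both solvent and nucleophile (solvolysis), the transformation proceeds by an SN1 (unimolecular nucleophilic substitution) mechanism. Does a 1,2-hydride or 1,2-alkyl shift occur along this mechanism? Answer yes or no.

yes

The first-formed carbocation is secondary.
The adjacent cyclopentyl carbon already bears 2 other carbon substituents and has a hydrogen to migrate; after a 1,2-hydride shift from that carbon the positive charge sits on a tertiary centre.
Tertiary is more stable than secondary, so the shift occurs.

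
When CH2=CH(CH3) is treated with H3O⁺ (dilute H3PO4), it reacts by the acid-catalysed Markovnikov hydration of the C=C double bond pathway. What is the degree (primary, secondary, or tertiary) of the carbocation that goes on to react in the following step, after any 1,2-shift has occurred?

secondary

Step 1: Protonation of the alkene by H3O⁺: the π bond acts as the nucleophile and picks up H⁺, giving the more stable (Markovnikov) secondary carbocation. H2O is released.
No single 1,2-shift to an adjacent carbon would give a more-substituted cation, so no rearrangement occurs.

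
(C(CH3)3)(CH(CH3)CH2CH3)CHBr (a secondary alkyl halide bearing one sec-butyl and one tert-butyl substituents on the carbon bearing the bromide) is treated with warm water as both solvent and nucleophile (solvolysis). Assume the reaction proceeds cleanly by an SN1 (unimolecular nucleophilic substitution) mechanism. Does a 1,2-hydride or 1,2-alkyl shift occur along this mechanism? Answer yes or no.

The first-formed carbocation is secondary.
The adjacent sec-butyl carbon already bears 2 other carbon substituents and has a hydrogen to migrate; after a 1,2-hydride shift from that carbon the positive charge sits on a tertiary centre.
Tertiary is more stable than secondary, so the shift occurs.

yes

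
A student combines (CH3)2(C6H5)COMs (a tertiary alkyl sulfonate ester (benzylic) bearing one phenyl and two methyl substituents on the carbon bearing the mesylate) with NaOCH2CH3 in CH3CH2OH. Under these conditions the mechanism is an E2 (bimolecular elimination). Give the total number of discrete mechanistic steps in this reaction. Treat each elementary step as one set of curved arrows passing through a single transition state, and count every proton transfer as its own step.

1

Step 1: The strong base CH3CH2O⁻ removes a β-hydrogen; in the same concerted event the electrons of the breaking C–H bond form the new π(C=C) bond and the C–O σ-bond breaks, expelling MsO⁻. Anti-periplanar geometry; one transition state.
Total: 1 elementary step.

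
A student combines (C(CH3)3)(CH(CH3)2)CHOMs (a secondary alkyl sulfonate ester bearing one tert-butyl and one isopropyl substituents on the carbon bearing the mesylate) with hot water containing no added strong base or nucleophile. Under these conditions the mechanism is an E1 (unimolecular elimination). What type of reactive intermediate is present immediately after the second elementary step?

Step 1: The C–O bond breaks with both electrons going to the mesylate; MsO⁻ leaves and a secondary carbocation remains.
Step 2: A 1,2-hydride shift from the adjacent isopropyl carbon moves the positive charge from the secondary centre to an adjacent carbon, generating a more stable tertiary carbocation.
After step 2 the species present is a tertiary carbocation.

tertiary carbocation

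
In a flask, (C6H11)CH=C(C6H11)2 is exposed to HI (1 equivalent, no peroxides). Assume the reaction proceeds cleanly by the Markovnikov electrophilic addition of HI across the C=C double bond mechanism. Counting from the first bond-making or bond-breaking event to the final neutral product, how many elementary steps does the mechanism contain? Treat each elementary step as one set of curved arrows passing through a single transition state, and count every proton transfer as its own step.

2

Step 1: Protonation of the alkene by HI: the π bond acts as the nucleophile and picks up H⁺, giving the more stable (Markovnikov) tertiary carbocation. The H–I bond breaks heterolytically, releasing I⁻.
(No 1,2-shift: no single shift to an adjacent carbon would give a more stable cation.)
Step 2: I⁻ captures the cation: a lone pair on I⁻ fills the empty p orbital, producing the alkyl halide product.
Total: 2 elementary steps.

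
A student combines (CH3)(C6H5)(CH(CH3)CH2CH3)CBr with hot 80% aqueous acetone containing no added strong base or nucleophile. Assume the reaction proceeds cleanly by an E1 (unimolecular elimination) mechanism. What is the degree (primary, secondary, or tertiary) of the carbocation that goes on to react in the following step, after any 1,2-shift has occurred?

Step 1: Unassisted departure of Br⁻ (taking the C–Br bonding pair) generates a tertiary carbocation.
No single 1,2-shift to an adjacent carbon would give a more-substituted cation, so no rearrangement occurs.

tertiary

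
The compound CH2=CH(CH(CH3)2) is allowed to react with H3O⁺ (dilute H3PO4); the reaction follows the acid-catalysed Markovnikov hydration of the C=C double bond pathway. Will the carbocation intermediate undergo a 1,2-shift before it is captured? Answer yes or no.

The first-formed carbocation is secondary.
The adjacent isopropyl carbon already bears 2 other carbon substituents and has a hydrogen to migrate; after a 1,2-hydride shift from that carbon the positive charge sits on a tertiary centre.
Tertiary is more stable than secondary, so the shift occurs.

yes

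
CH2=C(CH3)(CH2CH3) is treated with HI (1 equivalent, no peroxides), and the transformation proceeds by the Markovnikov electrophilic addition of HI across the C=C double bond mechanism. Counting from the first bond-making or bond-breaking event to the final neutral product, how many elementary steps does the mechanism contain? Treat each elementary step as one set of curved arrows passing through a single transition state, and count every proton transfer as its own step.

Step 1: Protonation of the alkene by HI: the π bond acts as the nucleophile and picks up H⁺, giving the more stable (Markovnikov) tertiary carbocation. The H–I bond breaks heterolytically, releasing I⁻.
(No 1,2-shift: no single shift to an adjacent carbon would give a more stable cation.)
Step 2: The I⁻ anion donates a lone pair to the carbocation, forming the new C–I σ-bond and giving the neutral alkyl halide.
Total: 2 elementary steps.

2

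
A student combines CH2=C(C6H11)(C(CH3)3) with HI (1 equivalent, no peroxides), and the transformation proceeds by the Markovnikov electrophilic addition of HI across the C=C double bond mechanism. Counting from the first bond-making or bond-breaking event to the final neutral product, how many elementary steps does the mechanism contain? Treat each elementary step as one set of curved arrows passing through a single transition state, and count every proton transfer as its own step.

2

Step 1: Protonation of the alkene by HI: the π bond acts as the nucleophile and picks up H⁺, giving the more stable (Markovnikov) tertiary carbocation. The H–I bond breaks heterolytically, releasing I⁻.
(No 1,2-shift: no single shift to an adjacent carbon would give a more stable cation.)
Step 2: Nucleophilic attack by I⁻ on the carbocation completes the addition, giving R–I.
Total: 2 elementary steps.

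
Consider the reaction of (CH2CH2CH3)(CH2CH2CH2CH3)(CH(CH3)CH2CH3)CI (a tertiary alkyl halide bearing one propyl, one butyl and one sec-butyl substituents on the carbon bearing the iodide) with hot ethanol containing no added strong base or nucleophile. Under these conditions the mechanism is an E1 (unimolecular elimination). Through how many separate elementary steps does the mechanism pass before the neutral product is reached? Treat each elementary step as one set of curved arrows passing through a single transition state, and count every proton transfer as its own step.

2

Step 1: The C–I bond breaks with both electrons going to the iodide; I⁻ leaves and a tertiary carbocation remains.
(No 1,2-shift: no single shift to an adjacent carbon would give a more stable cation.)
Step 2: An ethanol molecule (solvent) deprotonates a β-carbon; as the C–H bond breaks, those electrons form the new alkene π bond.
Total: 2 elementary steps.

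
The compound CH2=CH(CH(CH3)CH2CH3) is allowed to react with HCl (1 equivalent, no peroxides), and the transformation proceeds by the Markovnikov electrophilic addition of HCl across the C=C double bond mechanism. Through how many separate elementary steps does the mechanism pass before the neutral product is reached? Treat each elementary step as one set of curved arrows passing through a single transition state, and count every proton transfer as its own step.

3

Step 1: The π electrons of the C=C bond attack a proton of HCl; Markovnikov addition places the new C–H on the less-substituted alkene carbon, so the positive charge ends up on the more-substituted carbon — a secondary carbocation. The H–Cl bond breaks heterolytically, releasing Cl⁻.
Step 2: A 1,2-hydride shift from the adjacent sec-butyl carbon moves the positive charge from the secondary centre to an adjacent carbon, generating a more stable tertiary carbocation.
Step 3: Cl⁻ captures the cation: a lone pair on Cl⁻ fills the empty p orbital, producing the alkyl halide product.
Total: 3 elementary steps.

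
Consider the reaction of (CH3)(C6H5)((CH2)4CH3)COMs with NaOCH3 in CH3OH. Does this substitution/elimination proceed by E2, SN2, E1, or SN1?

E2

Conditions: a strong base with a tertiary substrate bearing a β-hydrogen.
These conditions are the textbook signature of the E2 pathway.
A strong (often hindered) base removes a β-H in concert with loss of the leaving group — bimolecular elimination.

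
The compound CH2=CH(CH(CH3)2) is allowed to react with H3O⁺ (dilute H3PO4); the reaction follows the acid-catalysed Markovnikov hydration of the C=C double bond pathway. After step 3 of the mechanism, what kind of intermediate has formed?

oxonium ion

Step 1: The π electrons of the C=C bond attack a proton of H3O⁺; Markovnikov addition places the new C–H on the less-substituted alkene carbon, so the positive charge ends up on the more-substituted carbon — a secondary carbocation. H2O is released.
Step 2: A 1,2-hydride shift from the adjacent isopropyl carbon moves the positive charge from the secondary centre to an adjacent carbon, generating a more stable tertiary carbocation.
Step 3: Water acts as the nucleophile: an oxygen lone pair bonds to the cationic carbon, giving an oxonium-ion intermediate.
After step 3 the species present is an oxonium ion.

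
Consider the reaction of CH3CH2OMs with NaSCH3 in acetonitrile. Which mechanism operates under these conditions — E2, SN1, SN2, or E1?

SN2

Conditions: a primary substrate with a strong nucleophile in the polar aprotic solvent acetonitrile.
These conditions are the textbook signature of the SN2 pathway.
An unhindered substrate with a strong nucleophile in a polar aprotic solvent favours one-step backside displacement.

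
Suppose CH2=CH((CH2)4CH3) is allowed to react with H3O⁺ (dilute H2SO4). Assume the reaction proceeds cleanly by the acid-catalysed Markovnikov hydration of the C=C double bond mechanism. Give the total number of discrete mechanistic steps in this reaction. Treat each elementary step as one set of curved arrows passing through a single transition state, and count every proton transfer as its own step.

3

Step 1: The π electrons of the C=C bond attack a proton of H3O⁺; Markovnikov addition places the new C–H on the less-substituted alkene carbon, so the positive charge ends up on the more-substituted carbon — a secondary carbocation. H2O is released.
(No 1,2-shift: no single shift to an adjacent carbon would give a more stable cation.)
Step 2: Water acts as the nucleophile: an oxygen lone pair bonds to the cationic carbon, giving an oxonium-ion intermediate.
Step 3: H2O removes a proton from the oxonium oxygen, regenerating H3O⁺ and giving the neutral alcohol.
Total: 3 elementary steps.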